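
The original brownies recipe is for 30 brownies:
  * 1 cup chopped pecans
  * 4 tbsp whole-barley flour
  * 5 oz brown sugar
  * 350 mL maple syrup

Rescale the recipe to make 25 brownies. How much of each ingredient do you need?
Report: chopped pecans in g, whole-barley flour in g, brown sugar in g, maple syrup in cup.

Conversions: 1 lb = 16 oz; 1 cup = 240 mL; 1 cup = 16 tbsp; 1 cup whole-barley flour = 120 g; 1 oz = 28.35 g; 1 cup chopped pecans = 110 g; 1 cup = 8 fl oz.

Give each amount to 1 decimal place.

chopped pecans: 91.7 g; whole-barley flour: 25.0 g; brown sugar: 118.1 g; maple syrup: 1.2 cup

Scaling factor: 25/30 = 5/6.
chopped pecans: 1 cup × 5/6 × 110 g/cup ≈ 91.7 g
whole-barley flour: 4 tbsp × 5/6 ÷ 16 tbsp/cup × 120 g/cup = 25.0 g
brown sugar: 5 oz × 5/6 × 28.35 g/oz ≈ 118.1 g
maple syrup: 350 mL × 5/6 ÷ 240 mL/cup ≈ 1.2 cup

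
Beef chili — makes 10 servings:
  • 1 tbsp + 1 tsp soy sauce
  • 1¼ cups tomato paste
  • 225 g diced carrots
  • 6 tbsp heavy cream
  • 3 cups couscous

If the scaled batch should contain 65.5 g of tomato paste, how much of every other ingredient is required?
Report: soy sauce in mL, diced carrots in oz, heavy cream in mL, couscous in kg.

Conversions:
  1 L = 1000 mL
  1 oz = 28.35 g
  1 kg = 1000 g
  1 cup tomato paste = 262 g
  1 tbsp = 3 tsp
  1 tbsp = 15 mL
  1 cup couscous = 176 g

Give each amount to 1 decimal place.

The original recipe has 327.5 g of tomato paste, so the scaling factor is 65.5 ÷ 327.5 = 1/5 = 0.2.
soy sauce: (1 tbsp + 1 tsp = 4/3 tbsp) × 1/5 × 15 mL/tbsp = 4.0 mL
diced carrots: 225 g × 1/5 ÷ 28.35 g/oz ≈ 1.6 oz
heavy cream: 6 tbsp × 1/5 × 15 mL/tbsp = 18.0 mL
couscous: 3 cup × 1/5 × 176 g/cup ÷ 1000 g/kg ≈ 0.1 kg

soy sauce: 4.0 mL; diced carrots: 1.6 oz; heavy cream: 18.0 mL; couscous: 0.1 kg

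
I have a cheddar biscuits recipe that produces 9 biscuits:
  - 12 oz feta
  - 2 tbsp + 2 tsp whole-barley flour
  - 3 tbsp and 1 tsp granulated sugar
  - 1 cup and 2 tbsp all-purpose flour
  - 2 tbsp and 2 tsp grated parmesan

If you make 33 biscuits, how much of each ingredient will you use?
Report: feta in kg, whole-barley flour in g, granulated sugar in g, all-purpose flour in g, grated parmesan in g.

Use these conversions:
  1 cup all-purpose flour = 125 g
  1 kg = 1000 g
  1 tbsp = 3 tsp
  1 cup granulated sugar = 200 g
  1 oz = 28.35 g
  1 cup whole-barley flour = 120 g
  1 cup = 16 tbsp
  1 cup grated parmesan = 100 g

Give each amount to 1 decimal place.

Scaling factor: 33/9 = 11/3.
feta: 12 oz × 11/3 × 28.35 g/oz ÷ 1000 g/kg ≈ 1.2 kg
whole-barley flour: (2 tbsp + 2 tsp = 8/3 tbsp) × 11/3 ÷ 16 tbsp/cup × 120 g/cup ≈ 73.3 g
granulated sugar: (3 tbsp + 1 tsp = 10/3 tbsp) × 11/3 ÷ 16 tbsp/cup × 200 g/cup ≈ 152.8 g
all-purpose flour: (1 cup + 2 tbsp = 1.125 cup) × 11/3 × 125 g/cup ≈ 515.6 g
grated parmesan: (2 tbsp + 2 tsp = 8/3 tbsp) × 11/3 ÷ 16 tbsp/cup × 100 g/cup ≈ 61.1 g

feta: 1.2 kg; whole-barley flour: 73.3 g; granulated sugar: 152.8 g; all-purpose flour: 515.6 g; grated parmesan: 61.1 g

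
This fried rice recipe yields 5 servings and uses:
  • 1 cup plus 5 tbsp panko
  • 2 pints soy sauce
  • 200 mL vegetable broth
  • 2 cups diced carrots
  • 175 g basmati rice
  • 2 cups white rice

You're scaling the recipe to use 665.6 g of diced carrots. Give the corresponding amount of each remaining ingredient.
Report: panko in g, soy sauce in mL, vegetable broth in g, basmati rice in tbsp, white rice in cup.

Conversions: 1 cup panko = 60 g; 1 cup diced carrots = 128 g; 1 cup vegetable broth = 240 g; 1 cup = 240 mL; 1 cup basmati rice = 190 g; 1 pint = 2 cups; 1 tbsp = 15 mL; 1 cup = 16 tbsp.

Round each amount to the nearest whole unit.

panko: 205 g; soy sauce: 2496 mL; vegetable broth: 520 g; basmati rice: 38 tbsp; white rice: 5 cup

The original recipe has 256 g of diced carrots, so the scaling factor is 665.6 ÷ 256 = 13/5 = 2.6.
panko: (1 cup + 5 tbsp = 1.3125 cup) × 13/5 × 60 g/cup ≈ 205 g
soy sauce: 2 pint × 13/5 × 2 cup/pint × 240 mL/cup = 2496 mL
vegetable broth: 200 mL × 13/5 ÷ 240 mL/cup × 240 g/cup = 520 g
basmati rice: 175 g × 13/5 ÷ 190 g/cup × 16 tbsp/cup ≈ 38 tbsp
white rice: 2 cup × 13/5 ≈ 5 cup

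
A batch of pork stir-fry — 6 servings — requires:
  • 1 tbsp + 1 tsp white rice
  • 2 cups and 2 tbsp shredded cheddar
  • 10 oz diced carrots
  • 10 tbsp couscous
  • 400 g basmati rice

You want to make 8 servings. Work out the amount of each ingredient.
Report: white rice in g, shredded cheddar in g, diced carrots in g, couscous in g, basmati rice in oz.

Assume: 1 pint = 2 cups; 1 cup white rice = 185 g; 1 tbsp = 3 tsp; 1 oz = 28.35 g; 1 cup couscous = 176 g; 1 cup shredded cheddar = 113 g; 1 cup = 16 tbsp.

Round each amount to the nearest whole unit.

white rice: 21 g; shredded cheddar: 320 g; diced carrots: 378 g; couscous: 147 g; basmati rice: 19 oz

Scaling factor: 8/6 = 4/3.
white rice: (1 tbsp + 1 tsp = 4/3 tbsp) × 4/3 ÷ 16 tbsp/cup × 185 g/cup ≈ 21 g
shredded cheddar: (2 cup + 2 tbsp = 2.125 cup) × 4/3 × 113 g/cup ≈ 320 g
diced carrots: 10 oz × 4/3 × 28.35 g/oz = 378 g
couscous: 10 tbsp × 4/3 ÷ 16 tbsp/cup × 176 g/cup ≈ 147 g
basmati rice: 400 g × 4/3 ÷ 28.35 g/oz ≈ 19 oz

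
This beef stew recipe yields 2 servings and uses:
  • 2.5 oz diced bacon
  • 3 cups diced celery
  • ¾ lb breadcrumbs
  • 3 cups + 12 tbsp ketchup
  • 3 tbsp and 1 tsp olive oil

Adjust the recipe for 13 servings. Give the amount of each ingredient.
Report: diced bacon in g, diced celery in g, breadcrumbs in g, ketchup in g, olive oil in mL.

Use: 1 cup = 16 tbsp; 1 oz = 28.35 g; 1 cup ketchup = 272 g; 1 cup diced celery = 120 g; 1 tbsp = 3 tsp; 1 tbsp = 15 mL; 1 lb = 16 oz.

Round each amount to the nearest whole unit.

Scaling factor: 13/2 = 6.5.
diced bacon: 2.5 oz × 13/2 × 28.35 g/oz ≈ 461 g
diced celery: 3 cup × 13/2 × 120 g/cup = 2340 g
breadcrumbs: 0.75 lb × 13/2 × 16 oz/lb × 28.35 g/oz ≈ 2211 g
ketchup: (3 cup + 12 tbsp = 3.75 cup) × 13/2 × 272 g/cup = 6630 g
olive oil: (3 tbsp + 1 tsp = 10/3 tbsp) × 13/2 × 15 mL/tbsp = 325 mL

diced bacon: 461 g; diced celery: 2340 g; breadcrumbs: 2211 g; ketchup: 6630 g; olive oil: 325 mL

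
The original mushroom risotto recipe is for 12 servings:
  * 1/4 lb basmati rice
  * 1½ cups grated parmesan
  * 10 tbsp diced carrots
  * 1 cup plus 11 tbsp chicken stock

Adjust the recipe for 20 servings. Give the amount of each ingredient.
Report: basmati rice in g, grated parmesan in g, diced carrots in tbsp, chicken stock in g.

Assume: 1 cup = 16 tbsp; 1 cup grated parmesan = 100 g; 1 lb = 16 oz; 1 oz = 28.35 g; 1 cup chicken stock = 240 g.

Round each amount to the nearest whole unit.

Scaling factor: 20/12 = 5/3.
basmati rice: 0.25 lb × 5/3 × 16 oz/lb × 28.35 g/oz = 189 g
grated parmesan: 1.5 cup × 5/3 × 100 g/cup = 250 g
diced carrots: 10 tbsp × 5/3 ≈ 17 tbsp
chicken stock: (1 cup + 11 tbsp = 1.6875 cup) × 5/3 × 240 g/cup = 675 g

basmati rice: 189 g; grated parmesan: 250 g; diced carrots: 17 tbsp; chicken stock: 675 g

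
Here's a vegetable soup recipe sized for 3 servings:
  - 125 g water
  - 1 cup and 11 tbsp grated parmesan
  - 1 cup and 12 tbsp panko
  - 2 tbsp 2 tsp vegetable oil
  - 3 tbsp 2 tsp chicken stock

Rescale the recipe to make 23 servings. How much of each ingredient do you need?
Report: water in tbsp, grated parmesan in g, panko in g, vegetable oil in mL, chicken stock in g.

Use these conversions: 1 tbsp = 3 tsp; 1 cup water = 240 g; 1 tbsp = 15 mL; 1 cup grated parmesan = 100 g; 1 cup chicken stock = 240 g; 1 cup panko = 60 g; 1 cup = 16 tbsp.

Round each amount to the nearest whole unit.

water: 64 tbsp; grated parmesan: 1294 g; panko: 805 g; vegetable oil: 307 mL; chicken stock: 422 g

Scaling factor: 23/3.
water: 125 g × 23/3 ÷ 240 g/cup × 16 tbsp/cup ≈ 64 tbsp
grated parmesan: (1 cup + 11 tbsp = 1.6875 cup) × 23/3 × 100 g/cup ≈ 1294 g
panko: (1 cup + 12 tbsp = 1.75 cup) × 23/3 × 60 g/cup = 805 g
vegetable oil: (2 tbsp + 2 tsp = 8/3 tbsp) × 23/3 × 15 mL/tbsp ≈ 307 mL
chicken stock: (3 tbsp + 2 tsp = 11/3 tbsp) × 23/3 ÷ 16 tbsp/cup × 240 g/cup ≈ 422 g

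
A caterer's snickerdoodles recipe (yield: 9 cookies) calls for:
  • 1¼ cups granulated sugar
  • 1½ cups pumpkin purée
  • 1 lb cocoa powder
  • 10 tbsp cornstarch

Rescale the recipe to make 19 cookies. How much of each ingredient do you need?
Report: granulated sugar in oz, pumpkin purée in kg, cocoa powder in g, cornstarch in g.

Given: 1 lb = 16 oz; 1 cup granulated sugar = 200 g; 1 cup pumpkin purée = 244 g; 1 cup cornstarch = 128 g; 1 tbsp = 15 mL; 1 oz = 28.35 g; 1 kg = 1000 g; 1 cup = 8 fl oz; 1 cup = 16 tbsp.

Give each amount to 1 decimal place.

Scaling factor: 19/9.
granulated sugar: 1.25 cup × 19/9 × 200 g/cup ÷ 28.35 g/oz ≈ 18.6 oz
pumpkin purée: 1.5 cup × 19/9 × 244 g/cup ÷ 1000 g/kg ≈ 0.8 kg
cocoa powder: 1 lb × 19/9 × 16 oz/lb × 28.35 g/oz = 957.6 g
cornstarch: 10 tbsp × 19/9 ÷ 16 tbsp/cup × 128 g/cup ≈ 168.9 g

granulated sugar: 18.6 oz; pumpkin purée: 0.8 kg; cocoa powder: 957.6 g; cornstarch: 168.9 g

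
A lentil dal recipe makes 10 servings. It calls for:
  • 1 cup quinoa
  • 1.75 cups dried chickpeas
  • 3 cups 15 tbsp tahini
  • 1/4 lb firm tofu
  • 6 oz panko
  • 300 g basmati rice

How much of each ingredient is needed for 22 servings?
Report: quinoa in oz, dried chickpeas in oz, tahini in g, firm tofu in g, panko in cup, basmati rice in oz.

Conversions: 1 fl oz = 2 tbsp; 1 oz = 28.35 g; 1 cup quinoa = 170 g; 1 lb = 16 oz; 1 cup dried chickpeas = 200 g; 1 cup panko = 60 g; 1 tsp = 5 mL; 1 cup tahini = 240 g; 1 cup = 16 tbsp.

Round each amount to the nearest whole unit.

Scaling factor: 22/10 = 11/5 = 2.2.
quinoa: 1 cup × 11/5 × 170 g/cup ÷ 28.35 g/oz ≈ 13 oz
dried chickpeas: 1.75 cup × 11/5 × 200 g/cup ÷ 28.35 g/oz ≈ 27 oz
tahini: (3 cup + 15 tbsp = 3.9375 cup) × 11/5 × 240 g/cup = 2079 g
firm tofu: 0.25 lb × 11/5 × 16 oz/lb × 28.35 g/oz ≈ 249 g
panko: 6 oz × 11/5 × 28.35 g/oz ÷ 60 g/cup ≈ 6 cup
basmati rice: 300 g × 11/5 ÷ 28.35 g/oz ≈ 23 oz

quinoa: 13 oz; dried chickpeas: 27 oz; tahini: 2079 g; firm tofu: 249 g; panko: 6 cup; basmati rice: 23 oz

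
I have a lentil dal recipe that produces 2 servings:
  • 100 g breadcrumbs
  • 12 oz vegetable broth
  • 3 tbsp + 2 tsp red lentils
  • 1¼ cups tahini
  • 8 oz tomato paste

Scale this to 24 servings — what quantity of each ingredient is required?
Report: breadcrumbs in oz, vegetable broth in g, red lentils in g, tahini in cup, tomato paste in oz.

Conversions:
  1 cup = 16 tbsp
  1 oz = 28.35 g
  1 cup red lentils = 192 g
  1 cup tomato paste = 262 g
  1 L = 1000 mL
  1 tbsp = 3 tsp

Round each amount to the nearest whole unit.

breadcrumbs: 42 oz; vegetable broth: 4082 g; red lentils: 528 g; tahini: 15 cup; tomato paste: 96 oz

Scaling factor: 24/2 = 12.
breadcrumbs: 100 g × 12 ÷ 28.35 g/oz ≈ 42 oz
vegetable broth: 12 oz × 12 × 28.35 g/oz ≈ 4082 g
red lentils: (3 tbsp + 2 tsp = 11/3 tbsp) × 12 ÷ 16 tbsp/cup × 192 g/cup = 528 g
tahini: 1.25 cup × 12 = 15 cup
tomato paste: 8 oz × 12 = 96 oz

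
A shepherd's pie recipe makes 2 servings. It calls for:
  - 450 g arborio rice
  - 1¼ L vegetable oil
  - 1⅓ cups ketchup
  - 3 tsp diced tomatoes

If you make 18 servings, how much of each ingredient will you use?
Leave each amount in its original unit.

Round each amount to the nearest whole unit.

Scaling factor: 18/2 = 9.
arborio rice: 450 g × 9 = 4050 g
vegetable oil: 1.25 L × 9 ≈ 11 L
ketchup: 4/3 cup × 9 = 12 cup
diced tomatoes: 3 tsp × 9 = 27 tsp

arborio rice: 4050 g; vegetable oil: 11 L; ketchup: 12 cup; diced tomatoes: 27 tsp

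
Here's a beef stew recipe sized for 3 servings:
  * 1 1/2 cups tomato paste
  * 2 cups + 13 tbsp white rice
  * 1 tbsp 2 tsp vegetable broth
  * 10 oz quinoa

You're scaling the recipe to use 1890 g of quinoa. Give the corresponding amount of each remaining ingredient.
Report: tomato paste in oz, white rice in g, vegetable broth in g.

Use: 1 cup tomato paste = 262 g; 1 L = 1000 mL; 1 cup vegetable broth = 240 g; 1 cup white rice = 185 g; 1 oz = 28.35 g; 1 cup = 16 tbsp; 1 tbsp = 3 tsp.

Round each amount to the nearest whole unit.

tomato paste: 92 oz; white rice: 3469 g; vegetable broth: 167 g

The original recipe has 283.5 g of quinoa, so the scaling factor is 1890 ÷ 283.5 = 20/3.
tomato paste: 1.5 cup × 20/3 × 262 g/cup ÷ 28.35 g/oz ≈ 92 oz
white rice: (2 cup + 13 tbsp = 2.8125 cup) × 20/3 × 185 g/cup ≈ 3469 g
vegetable broth: (1 tbsp + 2 tsp = 5/3 tbsp) × 20/3 ÷ 16 tbsp/cup × 240 g/cup ≈ 167 g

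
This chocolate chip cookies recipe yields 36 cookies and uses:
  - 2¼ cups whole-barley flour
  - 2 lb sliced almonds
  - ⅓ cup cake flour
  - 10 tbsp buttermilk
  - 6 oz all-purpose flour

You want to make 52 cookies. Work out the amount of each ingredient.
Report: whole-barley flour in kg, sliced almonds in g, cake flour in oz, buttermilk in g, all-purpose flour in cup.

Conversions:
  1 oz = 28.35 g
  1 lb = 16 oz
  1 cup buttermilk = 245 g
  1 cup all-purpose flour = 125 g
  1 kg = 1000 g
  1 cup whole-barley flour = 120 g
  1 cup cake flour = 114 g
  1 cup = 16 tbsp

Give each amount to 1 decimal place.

Scaling factor: 52/36 = 13/9.
whole-barley flour: 2.25 cup × 13/9 × 120 g/cup ÷ 1000 g/kg ≈ 0.4 kg
sliced almonds: 2 lb × 13/9 × 16 oz/lb × 28.35 g/oz = 1310.4 g
cake flour: 1/3 cup × 13/9 × 114 g/cup ÷ 28.35 g/oz ≈ 1.9 oz
buttermilk: 10 tbsp × 13/9 ÷ 16 tbsp/cup × 245 g/cup ≈ 221.2 g
all-purpose flour: 6 oz × 13/9 × 28.35 g/oz ÷ 125 g/cup ≈ 2.0 cup

whole-barley flour: 0.4 kg; sliced almonds: 1310.4 g; cake flour: 1.9 oz; buttermilk: 221.2 g; all-purpose flour: 2.0 cup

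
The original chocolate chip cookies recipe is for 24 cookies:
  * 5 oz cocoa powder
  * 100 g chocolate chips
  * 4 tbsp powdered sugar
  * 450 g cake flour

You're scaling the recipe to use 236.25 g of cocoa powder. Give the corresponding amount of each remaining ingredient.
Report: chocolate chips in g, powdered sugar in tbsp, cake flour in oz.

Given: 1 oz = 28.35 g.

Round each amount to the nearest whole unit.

The original recipe has 141.75 g of cocoa powder, so the scaling factor is 236.25 ÷ 141.75 = 5/3.
chocolate chips: 100 g × 5/3 ≈ 167 g
powdered sugar: 4 tbsp × 5/3 ≈ 7 tbsp
cake flour: 450 g × 5/3 ÷ 28.35 g/oz ≈ 26 oz

chocolate chips: 167 g; powdered sugar: 7 tbsp; cake flour: 26 oz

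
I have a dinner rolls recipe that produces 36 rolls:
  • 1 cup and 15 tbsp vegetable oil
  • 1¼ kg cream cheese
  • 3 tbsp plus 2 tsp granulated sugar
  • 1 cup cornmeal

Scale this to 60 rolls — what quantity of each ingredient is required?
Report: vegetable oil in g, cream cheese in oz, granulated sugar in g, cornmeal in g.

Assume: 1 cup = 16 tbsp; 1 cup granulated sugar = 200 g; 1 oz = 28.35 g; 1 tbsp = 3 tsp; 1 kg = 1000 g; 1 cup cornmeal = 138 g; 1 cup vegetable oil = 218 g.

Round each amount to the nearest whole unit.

vegetable oil: 704 g; cream cheese: 73 oz; granulated sugar: 76 g; cornmeal: 230 g

Scaling factor: 60/36 = 5/3.
vegetable oil: (1 cup + 15 tbsp = 1.9375 cup) × 5/3 × 218 g/cup ≈ 704 g
cream cheese: 1.25 kg × 5/3 × 1000 g/kg ÷ 28.35 g/oz ≈ 73 oz
granulated sugar: (3 tbsp + 2 tsp = 11/3 tbsp) × 5/3 ÷ 16 tbsp/cup × 200 g/cup ≈ 76 g
cornmeal: 1 cup × 5/3 × 138 g/cup = 230 g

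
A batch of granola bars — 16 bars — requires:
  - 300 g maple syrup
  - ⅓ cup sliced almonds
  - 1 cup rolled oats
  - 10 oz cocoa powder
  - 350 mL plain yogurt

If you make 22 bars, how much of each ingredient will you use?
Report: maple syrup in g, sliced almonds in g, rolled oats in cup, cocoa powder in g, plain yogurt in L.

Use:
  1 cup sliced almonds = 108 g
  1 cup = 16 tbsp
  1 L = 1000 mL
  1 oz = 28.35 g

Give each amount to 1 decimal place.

Scaling factor: 22/16 = 11/8 = 1.375.
maple syrup: 300 g × 11/8 = 412.5 g
sliced almonds: 1/3 cup × 11/8 × 108 g/cup = 49.5 g
rolled oats: 1 cup × 11/8 ≈ 1.4 cup
cocoa powder: 10 oz × 11/8 × 28.35 g/oz ≈ 389.8 g
plain yogurt: 350 mL × 11/8 ÷ 1000 mL/L ≈ 0.5 L

maple syrup: 412.5 g; sliced almonds: 49.5 g; rolled oats: 1.4 cup; cocoa powder: 389.8 g; plain yogurt: 0.5 L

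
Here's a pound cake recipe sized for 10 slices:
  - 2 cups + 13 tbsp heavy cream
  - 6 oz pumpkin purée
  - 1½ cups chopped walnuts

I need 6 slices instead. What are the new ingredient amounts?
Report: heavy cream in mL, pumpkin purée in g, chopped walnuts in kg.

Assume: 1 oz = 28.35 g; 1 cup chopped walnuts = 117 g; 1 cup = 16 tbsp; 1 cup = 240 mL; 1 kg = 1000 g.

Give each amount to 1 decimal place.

Scaling factor: 6/10 = 3/5 = 0.6.
heavy cream: (2 cup + 13 tbsp = 2.8125 cup) × 3/5 × 240 mL/cup = 405.0 mL
pumpkin purée: 6 oz × 3/5 × 28.35 g/oz ≈ 102.1 g
chopped walnuts: 1.5 cup × 3/5 × 117 g/cup ÷ 1000 g/kg ≈ 0.1 kg

heavy cream: 405.0 mL; pumpkin purée: 102.1 g; chopped walnuts: 0.1 kg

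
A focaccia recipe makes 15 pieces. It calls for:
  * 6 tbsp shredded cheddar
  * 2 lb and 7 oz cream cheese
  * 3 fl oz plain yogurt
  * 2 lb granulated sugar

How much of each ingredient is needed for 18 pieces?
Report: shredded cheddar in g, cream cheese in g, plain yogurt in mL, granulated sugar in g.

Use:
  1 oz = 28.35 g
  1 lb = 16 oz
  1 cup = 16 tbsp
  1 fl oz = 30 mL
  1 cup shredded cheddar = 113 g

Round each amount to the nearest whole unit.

shredded cheddar: 51 g; cream cheese: 1327 g; plain yogurt: 108 mL; granulated sugar: 1089 g

Scaling factor: 18/15 = 6/5 = 1.2.
shredded cheddar: 6 tbsp × 6/5 ÷ 16 tbsp/cup × 113 g/cup ≈ 51 g
cream cheese: (2 lb + 7 oz = 2.4375 lb) × 6/5 × 16 oz/lb × 28.35 g/oz ≈ 1327 g
plain yogurt: 3 fl oz × 6/5 × 30 mL/fl oz = 108 mL
granulated sugar: 2 lb × 6/5 × 16 oz/lb × 28.35 g/oz ≈ 1089 g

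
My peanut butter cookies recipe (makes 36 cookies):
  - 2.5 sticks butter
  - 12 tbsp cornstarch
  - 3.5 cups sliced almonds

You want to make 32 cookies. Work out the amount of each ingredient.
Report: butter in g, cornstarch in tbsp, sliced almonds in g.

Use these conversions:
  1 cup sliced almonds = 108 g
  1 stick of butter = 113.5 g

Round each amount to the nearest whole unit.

Scaling factor: 32/36 = 8/9.
butter: 2.5 stick × 8/9 × 113.5 g/stick ≈ 252 g
cornstarch: 12 tbsp × 8/9 ≈ 11 tbsp
sliced almonds: 3.5 cup × 8/9 × 108 g/cup = 336 g

butter: 252 g; cornstarch: 11 tbsp; sliced almonds: 336 g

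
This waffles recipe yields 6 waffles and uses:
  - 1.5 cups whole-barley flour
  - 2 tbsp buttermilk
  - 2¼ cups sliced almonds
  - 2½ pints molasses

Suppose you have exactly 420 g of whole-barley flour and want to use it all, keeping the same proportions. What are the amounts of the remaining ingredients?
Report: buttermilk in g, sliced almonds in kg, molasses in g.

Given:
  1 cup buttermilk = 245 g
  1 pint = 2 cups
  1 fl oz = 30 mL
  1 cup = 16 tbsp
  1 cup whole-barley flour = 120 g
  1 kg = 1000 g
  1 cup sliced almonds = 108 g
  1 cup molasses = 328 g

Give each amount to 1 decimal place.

The original recipe has 180 g of whole-barley flour, so the scaling factor is 420 ÷ 180 = 7/3.
buttermilk: 2 tbsp × 7/3 ÷ 16 tbsp/cup × 245 g/cup ≈ 71.5 g
sliced almonds: 2.25 cup × 7/3 × 108 g/cup ÷ 1000 g/kg ≈ 0.6 kg
molasses: 2.5 pint × 7/3 × 2 cup/pint × 328 g/cup ≈ 3826.7 g

buttermilk: 71.5 g; sliced almonds: 0.6 kg; molasses: 3826.7 g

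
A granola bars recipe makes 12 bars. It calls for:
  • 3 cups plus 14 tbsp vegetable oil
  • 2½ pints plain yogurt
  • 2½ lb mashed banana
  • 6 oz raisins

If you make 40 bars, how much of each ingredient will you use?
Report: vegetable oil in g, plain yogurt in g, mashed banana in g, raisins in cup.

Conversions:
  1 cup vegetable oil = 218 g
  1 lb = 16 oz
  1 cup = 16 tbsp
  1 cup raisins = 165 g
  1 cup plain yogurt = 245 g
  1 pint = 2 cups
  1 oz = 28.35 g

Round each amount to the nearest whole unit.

vegetable oil: 2816 g; plain yogurt: 4083 g; mashed banana: 3780 g; raisins: 3 cup

Scaling factor: 40/12 = 10/3.
vegetable oil: (3 cup + 14 tbsp = 3.875 cup) × 10/3 × 218 g/cup ≈ 2816 g
plain yogurt: 2.5 pint × 10/3 × 2 cup/pint × 245 g/cup ≈ 4083 g
mashed banana: 2.5 lb × 10/3 × 16 oz/lb × 28.35 g/oz = 3780 g
raisins: 6 oz × 10/3 × 28.35 g/oz ÷ 165 g/cup ≈ 3 cup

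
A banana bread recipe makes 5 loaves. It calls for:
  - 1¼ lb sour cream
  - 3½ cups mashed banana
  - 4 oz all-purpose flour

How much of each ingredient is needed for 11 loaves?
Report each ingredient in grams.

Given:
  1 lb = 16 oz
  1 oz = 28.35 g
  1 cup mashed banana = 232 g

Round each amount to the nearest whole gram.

sour cream: 1247 g; mashed banana: 1786 g; all-purpose flour: 249 g

Scaling factor: 11/5 = 2.2.
sour cream: 1.25 lb × 11/5 × 16 oz/lb × 28.35 g/oz ≈ 1247 g
mashed banana: 3.5 cup × 11/5 × 232 g/cup ≈ 1786 g
all-purpose flour: 4 oz × 11/5 × 28.35 g/oz ≈ 249 g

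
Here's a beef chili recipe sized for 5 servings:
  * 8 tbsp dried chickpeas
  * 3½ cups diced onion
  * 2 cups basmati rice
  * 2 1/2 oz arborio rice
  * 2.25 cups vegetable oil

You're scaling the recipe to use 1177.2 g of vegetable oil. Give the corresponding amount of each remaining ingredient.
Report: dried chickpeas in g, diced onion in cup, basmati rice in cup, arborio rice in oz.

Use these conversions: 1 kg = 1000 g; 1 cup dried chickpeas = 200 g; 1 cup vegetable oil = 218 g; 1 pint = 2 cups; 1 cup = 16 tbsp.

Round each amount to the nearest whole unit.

dried chickpeas: 240 g; diced onion: 8 cup; basmati rice: 5 cup; arborio rice: 6 oz

The original recipe has 490.5 g of vegetable oil, so the scaling factor is 1177.2 ÷ 490.5 = 12/5 = 2.4.
dried chickpeas: 8 tbsp × 12/5 ÷ 16 tbsp/cup × 200 g/cup = 240 g
diced onion: 3.5 cup × 12/5 ≈ 8 cup
basmati rice: 2 cup × 12/5 ≈ 5 cup
arborio rice: 2.5 oz × 12/5 = 6 oz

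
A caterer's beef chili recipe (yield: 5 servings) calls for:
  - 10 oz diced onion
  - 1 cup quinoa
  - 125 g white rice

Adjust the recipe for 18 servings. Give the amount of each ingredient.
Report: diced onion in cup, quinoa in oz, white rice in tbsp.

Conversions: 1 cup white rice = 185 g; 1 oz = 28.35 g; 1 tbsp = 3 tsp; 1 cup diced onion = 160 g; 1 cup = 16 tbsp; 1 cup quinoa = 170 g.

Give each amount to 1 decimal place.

Scaling factor: 18/5 = 3.6.
diced onion: 10 oz × 18/5 × 28.35 g/oz ÷ 160 g/cup ≈ 6.4 cup
quinoa: 1 cup × 18/5 × 170 g/cup ÷ 28.35 g/oz ≈ 21.6 oz
white rice: 125 g × 18/5 ÷ 185 g/cup × 16 tbsp/cup ≈ 38.9 tbsp

diced onion: 6.4 cup; quinoa: 21.6 oz; white rice: 38.9 tbsp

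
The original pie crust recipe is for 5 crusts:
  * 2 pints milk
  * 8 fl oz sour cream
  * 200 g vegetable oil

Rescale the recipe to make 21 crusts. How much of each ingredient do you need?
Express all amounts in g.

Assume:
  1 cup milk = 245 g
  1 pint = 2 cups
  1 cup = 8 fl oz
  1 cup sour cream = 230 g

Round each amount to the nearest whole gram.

milk: 4116 g; sour cream: 966 g; vegetable oil: 840 g

Scaling factor: 21/5 = 4.2.
milk: 2 pint × 21/5 × 2 cup/pint × 245 g/cup = 4116 g
sour cream: 8 fl oz × 21/5 ÷ 8 fl oz/cup × 230 g/cup = 966 g
vegetable oil: 200 g × 21/5 = 840 g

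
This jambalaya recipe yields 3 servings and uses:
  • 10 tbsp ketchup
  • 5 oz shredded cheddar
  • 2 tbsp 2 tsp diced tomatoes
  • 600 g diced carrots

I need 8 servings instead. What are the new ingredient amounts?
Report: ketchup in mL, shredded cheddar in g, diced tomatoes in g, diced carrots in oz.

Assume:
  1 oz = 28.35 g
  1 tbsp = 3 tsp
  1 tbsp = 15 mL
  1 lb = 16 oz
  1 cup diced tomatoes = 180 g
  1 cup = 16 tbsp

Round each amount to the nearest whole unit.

ketchup: 400 mL; shredded cheddar: 378 g; diced tomatoes: 80 g; diced carrots: 56 oz

Scaling factor: 8/3.
ketchup: 10 tbsp × 8/3 × 15 mL/tbsp = 400 mL
shredded cheddar: 5 oz × 8/3 × 28.35 g/oz = 378 g
diced tomatoes: (2 tbsp + 2 tsp = 8/3 tbsp) × 8/3 ÷ 16 tbsp/cup × 180 g/cup = 80 g
diced carrots: 600 g × 8/3 ÷ 28.35 g/oz ≈ 56 oz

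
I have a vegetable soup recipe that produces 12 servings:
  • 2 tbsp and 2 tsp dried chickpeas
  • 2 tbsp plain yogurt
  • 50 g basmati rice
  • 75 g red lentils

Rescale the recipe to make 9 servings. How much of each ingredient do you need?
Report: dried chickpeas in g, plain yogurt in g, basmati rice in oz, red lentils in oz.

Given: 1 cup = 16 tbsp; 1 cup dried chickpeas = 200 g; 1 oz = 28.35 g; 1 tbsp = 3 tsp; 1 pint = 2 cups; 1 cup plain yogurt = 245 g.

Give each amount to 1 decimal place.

Scaling factor: 9/12 = 3/4 = 0.75.
dried chickpeas: (2 tbsp + 2 tsp = 8/3 tbsp) × 3/4 ÷ 16 tbsp/cup × 200 g/cup = 25.0 g
plain yogurt: 2 tbsp × 3/4 ÷ 16 tbsp/cup × 245 g/cup ≈ 23.0 g
basmati rice: 50 g × 3/4 ÷ 28.35 g/oz ≈ 1.3 oz
red lentils: 75 g × 3/4 ÷ 28.35 g/oz ≈ 2.0 oz

dried chickpeas: 25.0 g; plain yogurt: 23.0 g; basmati rice: 1.3 oz; red lentils: 2.0 oz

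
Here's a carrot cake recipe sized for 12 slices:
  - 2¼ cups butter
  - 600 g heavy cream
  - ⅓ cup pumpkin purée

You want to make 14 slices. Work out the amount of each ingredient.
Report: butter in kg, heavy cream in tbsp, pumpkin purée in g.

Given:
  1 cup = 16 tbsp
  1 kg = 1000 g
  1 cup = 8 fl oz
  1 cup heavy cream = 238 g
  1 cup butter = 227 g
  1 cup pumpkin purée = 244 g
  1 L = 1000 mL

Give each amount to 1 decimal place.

Scaling factor: 14/12 = 7/6.
butter: 2.25 cup × 7/6 × 227 g/cup ÷ 1000 g/kg ≈ 0.6 kg
heavy cream: 600 g × 7/6 ÷ 238 g/cup × 16 tbsp/cup ≈ 47.1 tbsp
pumpkin purée: 1/3 cup × 7/6 × 244 g/cup ≈ 94.9 g

butter: 0.6 kg; heavy cream: 47.1 tbsp; pumpkin purée: 94.9 g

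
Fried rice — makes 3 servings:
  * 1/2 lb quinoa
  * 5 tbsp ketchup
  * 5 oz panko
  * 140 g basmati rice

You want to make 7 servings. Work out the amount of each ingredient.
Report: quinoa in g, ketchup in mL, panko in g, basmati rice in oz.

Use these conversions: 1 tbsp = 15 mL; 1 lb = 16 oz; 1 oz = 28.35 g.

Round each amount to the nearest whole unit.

quinoa: 529 g; ketchup: 175 mL; panko: 331 g; basmati rice: 12 oz

Scaling factor: 7/3.
quinoa: 0.5 lb × 7/3 × 16 oz/lb × 28.35 g/oz ≈ 529 g
ketchup: 5 tbsp × 7/3 × 15 mL/tbsp = 175 mL
panko: 5 oz × 7/3 × 28.35 g/oz ≈ 331 g
basmati rice: 140 g × 7/3 ÷ 28.35 g/oz ≈ 12 oz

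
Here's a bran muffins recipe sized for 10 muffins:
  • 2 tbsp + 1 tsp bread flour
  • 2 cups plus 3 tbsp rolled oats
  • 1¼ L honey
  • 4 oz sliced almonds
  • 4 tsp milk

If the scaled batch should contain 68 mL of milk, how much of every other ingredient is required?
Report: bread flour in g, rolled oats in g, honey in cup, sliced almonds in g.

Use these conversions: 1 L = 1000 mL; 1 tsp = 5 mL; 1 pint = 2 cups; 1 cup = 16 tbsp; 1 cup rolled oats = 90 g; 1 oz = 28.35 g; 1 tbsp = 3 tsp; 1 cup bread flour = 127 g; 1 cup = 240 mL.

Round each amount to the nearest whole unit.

bread flour: 63 g; rolled oats: 669 g; honey: 18 cup; sliced almonds: 386 g

The original recipe has 20 mL of milk, so the scaling factor is 68 ÷ 20 = 17/5 = 3.4.
bread flour: (2 tbsp + 1 tsp = 7/3 tbsp) × 17/5 ÷ 16 tbsp/cup × 127 g/cup ≈ 63 g
rolled oats: (2 cup + 3 tbsp = 2.1875 cup) × 17/5 × 90 g/cup ≈ 669 g
honey: 1.25 L × 17/5 × 1000 mL/L ÷ 240 mL/cup ≈ 18 cup
sliced almonds: 4 oz × 17/5 × 28.35 g/oz ≈ 386 g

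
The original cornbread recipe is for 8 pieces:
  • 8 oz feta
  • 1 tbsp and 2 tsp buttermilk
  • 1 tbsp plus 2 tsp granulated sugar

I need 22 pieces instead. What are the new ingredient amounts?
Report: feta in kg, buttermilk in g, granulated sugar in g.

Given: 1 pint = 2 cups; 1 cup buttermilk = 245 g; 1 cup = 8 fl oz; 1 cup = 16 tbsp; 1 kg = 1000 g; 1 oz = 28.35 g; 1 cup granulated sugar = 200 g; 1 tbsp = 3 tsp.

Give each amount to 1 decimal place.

Scaling factor: 22/8 = 11/4 = 2.75.
feta: 8 oz × 11/4 × 28.35 g/oz ÷ 1000 g/kg ≈ 0.6 kg
buttermilk: (1 tbsp + 2 tsp = 5/3 tbsp) × 11/4 ÷ 16 tbsp/cup × 245 g/cup ≈ 70.2 g
granulated sugar: (1 tbsp + 2 tsp = 5/3 tbsp) × 11/4 ÷ 16 tbsp/cup × 200 g/cup ≈ 57.3 g

feta: 0.6 kg; buttermilk: 70.2 g; granulated sugar: 57.3 g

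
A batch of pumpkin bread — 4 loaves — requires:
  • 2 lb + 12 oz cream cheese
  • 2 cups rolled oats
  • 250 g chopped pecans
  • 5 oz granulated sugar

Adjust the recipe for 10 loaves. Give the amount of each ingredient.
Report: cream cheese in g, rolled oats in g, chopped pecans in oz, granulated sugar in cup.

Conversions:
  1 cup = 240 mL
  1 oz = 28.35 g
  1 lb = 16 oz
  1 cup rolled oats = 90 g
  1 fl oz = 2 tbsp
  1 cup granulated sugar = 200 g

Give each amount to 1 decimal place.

cream cheese: 3118.5 g; rolled oats: 450.0 g; chopped pecans: 22.0 oz; granulated sugar: 1.8 cup

Scaling factor: 10/4 = 5/2 = 2.5.
cream cheese: (2 lb + 12 oz = 2.75 lb) × 5/2 × 16 oz/lb × 28.35 g/oz = 3118.5 g
rolled oats: 2 cup × 5/2 × 90 g/cup = 450.0 g
chopped pecans: 250 g × 5/2 ÷ 28.35 g/oz ≈ 22.0 oz
granulated sugar: 5 oz × 5/2 × 28.35 g/oz ÷ 200 g/cup ≈ 1.8 cup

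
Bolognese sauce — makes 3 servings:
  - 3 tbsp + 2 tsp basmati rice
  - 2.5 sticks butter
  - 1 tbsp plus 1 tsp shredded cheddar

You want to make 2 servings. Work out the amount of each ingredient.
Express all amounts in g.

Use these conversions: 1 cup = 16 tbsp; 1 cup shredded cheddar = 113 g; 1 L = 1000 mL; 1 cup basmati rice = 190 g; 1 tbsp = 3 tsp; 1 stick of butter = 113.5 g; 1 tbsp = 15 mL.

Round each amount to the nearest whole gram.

basmati rice: 29 g; butter: 189 g; shredded cheddar: 6 g

Scaling factor: 2/3.
basmati rice: (3 tbsp + 2 tsp = 11/3 tbsp) × 2/3 ÷ 16 tbsp/cup × 190 g/cup ≈ 29 g
butter: 2.5 stick × 2/3 × 113.5 g/stick ≈ 189 g
shredded cheddar: (1 tbsp + 1 tsp = 4/3 tbsp) × 2/3 ÷ 16 tbsp/cup × 113 g/cup ≈ 6 g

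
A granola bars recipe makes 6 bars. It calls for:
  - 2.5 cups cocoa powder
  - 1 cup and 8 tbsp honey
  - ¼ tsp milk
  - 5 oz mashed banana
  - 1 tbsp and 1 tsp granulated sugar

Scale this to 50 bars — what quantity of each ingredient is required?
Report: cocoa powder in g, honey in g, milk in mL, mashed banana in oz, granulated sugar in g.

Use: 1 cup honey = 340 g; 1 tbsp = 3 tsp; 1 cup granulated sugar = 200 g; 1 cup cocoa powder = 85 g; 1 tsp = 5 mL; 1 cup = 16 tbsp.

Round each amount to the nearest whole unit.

Scaling factor: 50/6 = 25/3.
cocoa powder: 2.5 cup × 25/3 × 85 g/cup ≈ 1771 g
honey: (1 cup + 8 tbsp = 1.5 cup) × 25/3 × 340 g/cup = 4250 g
milk: 0.25 tsp × 25/3 × 5 mL/tsp ≈ 10 mL
mashed banana: 5 oz × 25/3 ≈ 42 oz
granulated sugar: (1 tbsp + 1 tsp = 4/3 tbsp) × 25/3 ÷ 16 tbsp/cup × 200 g/cup ≈ 139 g

cocoa powder: 1771 g; honey: 4250 g; milk: 10 mL; mashed banana: 42 oz; granulated sugar: 139 g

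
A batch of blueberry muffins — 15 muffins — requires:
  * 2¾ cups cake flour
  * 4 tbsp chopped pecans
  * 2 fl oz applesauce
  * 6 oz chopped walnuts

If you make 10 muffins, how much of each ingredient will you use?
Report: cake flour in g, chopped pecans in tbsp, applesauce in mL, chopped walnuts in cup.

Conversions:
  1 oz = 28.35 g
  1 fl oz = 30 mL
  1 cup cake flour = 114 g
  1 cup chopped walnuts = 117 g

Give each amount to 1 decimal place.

cake flour: 209.0 g; chopped pecans: 2.7 tbsp; applesauce: 40.0 mL; chopped walnuts: 1.0 cup

Scaling factor: 10/15 = 2/3.
cake flour: 2.75 cup × 2/3 × 114 g/cup = 209.0 g
chopped pecans: 4 tbsp × 2/3 ≈ 2.7 tbsp
applesauce: 2 fl oz × 2/3 × 30 mL/fl oz = 40.0 mL
chopped walnuts: 6 oz × 2/3 × 28.35 g/oz ÷ 117 g/cup ≈ 1.0 cup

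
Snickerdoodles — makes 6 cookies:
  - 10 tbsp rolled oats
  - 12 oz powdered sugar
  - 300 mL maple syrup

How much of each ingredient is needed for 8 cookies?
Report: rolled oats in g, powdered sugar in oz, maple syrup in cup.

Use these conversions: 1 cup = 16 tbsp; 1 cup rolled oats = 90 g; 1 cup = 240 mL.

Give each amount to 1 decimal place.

Scaling factor: 8/6 = 4/3.
rolled oats: 10 tbsp × 4/3 ÷ 16 tbsp/cup × 90 g/cup = 75.0 g
powdered sugar: 12 oz × 4/3 = 16.0 oz
maple syrup: 300 mL × 4/3 ÷ 240 mL/cup ≈ 1.7 cup

rolled oats: 75.0 g; powdered sugar: 16.0 oz; maple syrup: 1.7 cup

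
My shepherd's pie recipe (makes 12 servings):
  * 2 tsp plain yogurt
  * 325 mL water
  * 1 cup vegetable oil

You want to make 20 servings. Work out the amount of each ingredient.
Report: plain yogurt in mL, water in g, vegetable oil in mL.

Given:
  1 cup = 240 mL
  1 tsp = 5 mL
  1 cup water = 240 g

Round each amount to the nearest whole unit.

plain yogurt: 17 mL; water: 542 g; vegetable oil: 400 mL

Scaling factor: 20/12 = 5/3.
plain yogurt: 2 tsp × 5/3 × 5 mL/tsp ≈ 17 mL
water: 325 mL × 5/3 ÷ 240 mL/cup × 240 g/cup ≈ 542 g
vegetable oil: 1 cup × 5/3 × 240 mL/cup = 400 mL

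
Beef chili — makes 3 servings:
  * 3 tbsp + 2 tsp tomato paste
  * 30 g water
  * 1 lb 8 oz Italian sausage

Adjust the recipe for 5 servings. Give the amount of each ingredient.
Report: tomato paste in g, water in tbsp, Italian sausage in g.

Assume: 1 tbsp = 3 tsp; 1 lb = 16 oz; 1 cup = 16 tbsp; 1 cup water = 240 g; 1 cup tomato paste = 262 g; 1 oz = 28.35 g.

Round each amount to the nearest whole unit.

tomato paste: 100 g; water: 3 tbsp; Italian sausage: 1134 g

Scaling factor: 5/3.
tomato paste: (3 tbsp + 2 tsp = 11/3 tbsp) × 5/3 ÷ 16 tbsp/cup × 262 g/cup ≈ 100 g
water: 30 g × 5/3 ÷ 240 g/cup × 16 tbsp/cup ≈ 3 tbsp
Italian sausage: (1 lb + 8 oz = 1.5 lb) × 5/3 × 16 oz/lb × 28.35 g/oz = 1134 g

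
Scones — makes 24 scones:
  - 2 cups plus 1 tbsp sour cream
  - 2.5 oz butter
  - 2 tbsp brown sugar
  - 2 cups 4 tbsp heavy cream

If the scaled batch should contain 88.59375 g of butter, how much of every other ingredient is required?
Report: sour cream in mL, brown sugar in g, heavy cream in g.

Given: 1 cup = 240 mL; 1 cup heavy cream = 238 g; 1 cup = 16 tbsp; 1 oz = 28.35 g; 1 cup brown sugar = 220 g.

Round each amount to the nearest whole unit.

The original recipe has 70.875 g of butter, so the scaling factor is 88.59375 ÷ 70.875 = 5/4 = 1.25.
sour cream: (2 cup + 1 tbsp = 2.0625 cup) × 5/4 × 240 mL/cup ≈ 619 mL
brown sugar: 2 tbsp × 5/4 ÷ 16 tbsp/cup × 220 g/cup ≈ 34 g
heavy cream: (2 cup + 4 tbsp = 2.25 cup) × 5/4 × 238 g/cup ≈ 669 g

sour cream: 619 mL; brown sugar: 34 g; heavy cream: 669 g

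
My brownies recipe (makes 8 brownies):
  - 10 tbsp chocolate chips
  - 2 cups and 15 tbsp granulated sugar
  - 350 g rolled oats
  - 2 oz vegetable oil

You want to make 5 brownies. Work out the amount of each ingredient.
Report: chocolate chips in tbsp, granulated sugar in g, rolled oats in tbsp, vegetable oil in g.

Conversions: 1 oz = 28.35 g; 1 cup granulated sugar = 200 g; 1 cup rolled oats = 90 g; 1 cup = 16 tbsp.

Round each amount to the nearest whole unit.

Scaling factor: 5/8 = 0.625.
chocolate chips: 10 tbsp × 5/8 ≈ 6 tbsp
granulated sugar: (2 cup + 15 tbsp = 2.9375 cup) × 5/8 × 200 g/cup ≈ 367 g
rolled oats: 350 g × 5/8 ÷ 90 g/cup × 16 tbsp/cup ≈ 39 tbsp
vegetable oil: 2 oz × 5/8 × 28.35 g/oz ≈ 35 g

chocolate chips: 6 tbsp; granulated sugar: 367 g; rolled oats: 39 tbsp; vegetable oil: 35 g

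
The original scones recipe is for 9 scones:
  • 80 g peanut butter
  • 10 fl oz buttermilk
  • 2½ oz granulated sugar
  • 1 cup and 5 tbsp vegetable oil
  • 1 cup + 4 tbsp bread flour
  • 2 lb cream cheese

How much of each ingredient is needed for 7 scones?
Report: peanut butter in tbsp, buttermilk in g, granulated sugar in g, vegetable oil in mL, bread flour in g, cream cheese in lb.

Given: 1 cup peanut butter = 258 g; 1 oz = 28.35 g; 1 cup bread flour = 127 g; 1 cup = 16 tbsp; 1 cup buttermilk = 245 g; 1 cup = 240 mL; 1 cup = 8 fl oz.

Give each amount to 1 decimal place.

Scaling factor: 7/9.
peanut butter: 80 g × 7/9 ÷ 258 g/cup × 16 tbsp/cup ≈ 3.9 tbsp
buttermilk: 10 fl oz × 7/9 ÷ 8 fl oz/cup × 245 g/cup ≈ 238.2 g
granulated sugar: 2.5 oz × 7/9 × 28.35 g/oz ≈ 55.1 g
vegetable oil: (1 cup + 5 tbsp = 1.3125 cup) × 7/9 × 240 mL/cup = 245.0 mL
bread flour: (1 cup + 4 tbsp = 1.25 cup) × 7/9 × 127 g/cup ≈ 123.5 g
cream cheese: 2 lb × 7/9 ≈ 1.6 lb

peanut butter: 3.9 tbsp; buttermilk: 238.2 g; granulated sugar: 55.1 g; vegetable oil: 245.0 mL; bread flour: 123.5 g; cream cheese: 1.6 lb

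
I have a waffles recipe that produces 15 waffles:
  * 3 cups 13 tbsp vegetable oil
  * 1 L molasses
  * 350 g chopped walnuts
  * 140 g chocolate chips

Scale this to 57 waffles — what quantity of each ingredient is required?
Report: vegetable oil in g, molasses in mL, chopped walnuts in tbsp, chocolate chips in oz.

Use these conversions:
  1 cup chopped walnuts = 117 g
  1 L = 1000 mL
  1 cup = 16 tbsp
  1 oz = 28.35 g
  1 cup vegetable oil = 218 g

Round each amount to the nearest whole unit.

Scaling factor: 57/15 = 19/5 = 3.8.
vegetable oil: (3 cup + 13 tbsp = 3.8125 cup) × 19/5 × 218 g/cup ≈ 3158 g
molasses: 1 L × 19/5 × 1000 mL/L = 3800 mL
chopped walnuts: 350 g × 19/5 ÷ 117 g/cup × 16 tbsp/cup ≈ 182 tbsp
chocolate chips: 140 g × 19/5 ÷ 28.35 g/oz ≈ 19 oz

vegetable oil: 3158 g; molasses: 3800 mL; chopped walnuts: 182 tbsp; chocolate chips: 19 oz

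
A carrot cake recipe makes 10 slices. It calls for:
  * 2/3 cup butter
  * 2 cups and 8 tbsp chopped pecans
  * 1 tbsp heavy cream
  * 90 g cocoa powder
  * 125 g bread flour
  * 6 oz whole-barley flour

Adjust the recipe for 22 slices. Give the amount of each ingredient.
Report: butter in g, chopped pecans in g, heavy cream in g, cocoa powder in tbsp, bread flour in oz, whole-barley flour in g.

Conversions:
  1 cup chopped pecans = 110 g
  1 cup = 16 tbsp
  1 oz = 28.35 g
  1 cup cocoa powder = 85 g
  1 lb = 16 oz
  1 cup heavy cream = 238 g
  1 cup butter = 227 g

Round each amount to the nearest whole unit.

butter: 333 g; chopped pecans: 605 g; heavy cream: 33 g; cocoa powder: 37 tbsp; bread flour: 10 oz; whole-barley flour: 374 g

Scaling factor: 22/10 = 11/5 = 2.2.
butter: 2/3 cup × 11/5 × 227 g/cup ≈ 333 g
chopped pecans: (2 cup + 8 tbsp = 2.5 cup) × 11/5 × 110 g/cup = 605 g
heavy cream: 1 tbsp × 11/5 ÷ 16 tbsp/cup × 238 g/cup ≈ 33 g
cocoa powder: 90 g × 11/5 ÷ 85 g/cup × 16 tbsp/cup ≈ 37 tbsp
bread flour: 125 g × 11/5 ÷ 28.35 g/oz ≈ 10 oz
whole-barley flour: 6 oz × 11/5 × 28.35 g/oz ≈ 374 g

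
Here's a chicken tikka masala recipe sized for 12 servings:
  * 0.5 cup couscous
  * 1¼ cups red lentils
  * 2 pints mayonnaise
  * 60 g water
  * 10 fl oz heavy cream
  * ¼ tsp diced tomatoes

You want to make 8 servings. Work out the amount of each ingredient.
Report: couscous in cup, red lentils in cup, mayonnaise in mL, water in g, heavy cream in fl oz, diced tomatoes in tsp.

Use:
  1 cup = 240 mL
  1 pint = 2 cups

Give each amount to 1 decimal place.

Scaling factor: 8/12 = 2/3.
couscous: 0.5 cup × 2/3 ≈ 0.3 cup
red lentils: 1.25 cup × 2/3 ≈ 0.8 cup
mayonnaise: 2 pint × 2/3 × 2 cup/pint × 240 mL/cup = 640.0 mL
water: 60 g × 2/3 = 40.0 g
heavy cream: 10 fl oz × 2/3 ≈ 6.7 fl oz
diced tomatoes: 0.25 tsp × 2/3 ≈ 0.2 tsp

couscous: 0.3 cup; red lentils: 0.8 cup; mayonnaise: 640.0 mL; water: 40.0 g; heavy cream: 6.7 fl oz; diced tomatoes: 0.2 tsp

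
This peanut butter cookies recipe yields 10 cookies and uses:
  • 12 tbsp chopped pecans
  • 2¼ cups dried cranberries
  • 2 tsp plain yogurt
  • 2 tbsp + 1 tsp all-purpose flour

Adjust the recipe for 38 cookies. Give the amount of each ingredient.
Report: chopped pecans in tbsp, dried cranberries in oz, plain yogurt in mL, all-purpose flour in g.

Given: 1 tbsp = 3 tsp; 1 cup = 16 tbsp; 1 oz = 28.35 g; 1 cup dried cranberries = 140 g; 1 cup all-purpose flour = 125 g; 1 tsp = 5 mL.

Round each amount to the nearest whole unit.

Scaling factor: 38/10 = 19/5 = 3.8.
chopped pecans: 12 tbsp × 19/5 ≈ 46 tbsp
dried cranberries: 2.25 cup × 19/5 × 140 g/cup ÷ 28.35 g/oz ≈ 42 oz
plain yogurt: 2 tsp × 19/5 × 5 mL/tsp = 38 mL
all-purpose flour: (2 tbsp + 1 tsp = 7/3 tbsp) × 19/5 ÷ 16 tbsp/cup × 125 g/cup ≈ 69 g

chopped pecans: 46 tbsp; dried cranberries: 42 oz; plain yogurt: 38 mL; all-purpose flour: 69 g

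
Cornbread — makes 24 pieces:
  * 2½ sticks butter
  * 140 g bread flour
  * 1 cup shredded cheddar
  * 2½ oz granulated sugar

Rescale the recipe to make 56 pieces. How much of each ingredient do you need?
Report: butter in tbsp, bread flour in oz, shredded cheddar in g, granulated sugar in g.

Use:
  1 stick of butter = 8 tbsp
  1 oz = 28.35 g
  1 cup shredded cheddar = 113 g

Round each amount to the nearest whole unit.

Scaling factor: 56/24 = 7/3.
butter: 2.5 stick × 7/3 × 8 tbsp/stick ≈ 47 tbsp
bread flour: 140 g × 7/3 ÷ 28.35 g/oz ≈ 12 oz
shredded cheddar: 1 cup × 7/3 × 113 g/cup ≈ 264 g
granulated sugar: 2.5 oz × 7/3 × 28.35 g/oz ≈ 165 g

butter: 47 tbsp; bread flour: 12 oz; shredded cheddar: 264 g; granulated sugar: 165 g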